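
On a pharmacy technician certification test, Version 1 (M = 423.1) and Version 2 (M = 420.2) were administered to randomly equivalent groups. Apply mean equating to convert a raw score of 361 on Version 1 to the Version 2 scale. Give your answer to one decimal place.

Mean equating: y = x + (M_Y − M_X) = 361 + (420.2 − 423.1) = 358.1

358.1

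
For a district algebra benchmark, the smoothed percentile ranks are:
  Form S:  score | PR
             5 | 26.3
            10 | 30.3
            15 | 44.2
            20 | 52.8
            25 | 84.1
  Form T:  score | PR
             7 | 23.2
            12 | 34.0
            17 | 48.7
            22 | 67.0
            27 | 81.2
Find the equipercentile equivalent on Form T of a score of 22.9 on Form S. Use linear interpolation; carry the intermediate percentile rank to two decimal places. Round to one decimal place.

PR of 22.9 on Form S: 52.8 + (22.9 − 20)/(25 − 20) × (84.1 − 52.8) = 70.95
On Form T, PR 70.95 falls between score 22 (PR 67.0) and 27 (PR 81.2).
Interpolate: 22 + (70.95 − 67.0)/(81.2 − 67.0) × (27 − 22) = 23.4

23.4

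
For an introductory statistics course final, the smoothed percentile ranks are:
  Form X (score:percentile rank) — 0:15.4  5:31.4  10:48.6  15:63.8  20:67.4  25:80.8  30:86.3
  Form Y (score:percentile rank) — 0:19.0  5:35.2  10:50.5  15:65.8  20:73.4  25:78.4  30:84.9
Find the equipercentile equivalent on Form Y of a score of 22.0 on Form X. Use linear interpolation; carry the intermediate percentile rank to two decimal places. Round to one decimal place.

PR of 22.0 on Form X: 67.4 + (22.0 − 20)/(25 − 20) × (80.8 − 67.4) = 72.76
On Form Y, PR 72.76 falls between score 15 (PR 65.8) and 20 (PR 73.4).
Interpolate: 15 + (72.76 − 65.8)/(73.4 − 65.8) × (20 − 15) = 19.6

19.6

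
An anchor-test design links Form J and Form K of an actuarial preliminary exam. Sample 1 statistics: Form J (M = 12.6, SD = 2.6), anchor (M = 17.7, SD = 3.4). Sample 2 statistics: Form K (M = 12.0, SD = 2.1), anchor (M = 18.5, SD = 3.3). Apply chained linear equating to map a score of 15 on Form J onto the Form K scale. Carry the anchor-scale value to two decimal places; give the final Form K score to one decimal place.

Form J → anchor (Sample 1): v = (3.4/2.6)(15 − 12.6) + 17.7 = 20.84
anchor → Form K (Sample 2): y = (2.1/3.3)(20.84 − 18.5) + 12.0 = 13.5

13.5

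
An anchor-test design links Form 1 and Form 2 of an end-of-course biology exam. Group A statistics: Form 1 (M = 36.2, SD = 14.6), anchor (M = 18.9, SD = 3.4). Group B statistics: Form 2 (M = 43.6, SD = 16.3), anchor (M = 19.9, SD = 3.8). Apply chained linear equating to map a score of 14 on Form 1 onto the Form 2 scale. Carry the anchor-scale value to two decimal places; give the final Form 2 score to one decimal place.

Form 1 → anchor (Group A): v = (3.4/14.6)(14 − 36.2) + 18.9 = 13.73
anchor → Form 2 (Group B): y = (16.3/3.8)(13.73 − 19.9) + 43.6 = 17.1

17.1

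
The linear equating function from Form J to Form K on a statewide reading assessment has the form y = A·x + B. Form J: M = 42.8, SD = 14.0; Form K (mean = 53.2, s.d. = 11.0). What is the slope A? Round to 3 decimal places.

0.786

A = SD_Y / SD_X = 11.0 / 14.0 = 0.786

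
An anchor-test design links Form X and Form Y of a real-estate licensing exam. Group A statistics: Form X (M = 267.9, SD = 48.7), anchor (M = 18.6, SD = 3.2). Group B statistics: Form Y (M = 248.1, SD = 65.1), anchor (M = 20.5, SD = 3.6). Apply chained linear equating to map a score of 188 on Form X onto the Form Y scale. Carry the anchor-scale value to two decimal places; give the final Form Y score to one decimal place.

Form X → anchor (Group A): v = (3.2/48.7)(188 − 267.9) + 18.6 = 13.35
anchor → Form Y (Group B): y = (65.1/3.6)(13.35 − 20.5) + 248.1 = 118.8

118.8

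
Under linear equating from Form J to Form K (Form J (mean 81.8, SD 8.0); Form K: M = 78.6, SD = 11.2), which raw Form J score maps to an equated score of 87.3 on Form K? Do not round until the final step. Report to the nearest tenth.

88.0

Invert y = (SD_Y/SD_X)(x − M_X) + M_Y:
x = (SD_X/SD_Y)(y − M_Y) + M_X = (8.0/11.2)(87.3 − 78.6) + 81.8
x = 0.714286 × 8.700 + 81.8 = 88.0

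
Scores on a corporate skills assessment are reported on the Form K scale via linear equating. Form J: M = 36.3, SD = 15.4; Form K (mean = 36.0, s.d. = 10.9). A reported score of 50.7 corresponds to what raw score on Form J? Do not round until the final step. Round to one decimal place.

57.1

Invert y = (SD_Y/SD_X)(x − M_X) + M_Y:
x = (SD_X/SD_Y)(y − M_Y) + M_X = (15.4/10.9)(50.7 − 36.0) + 36.3
x = 1.412844 × 14.700 + 36.3 = 57.1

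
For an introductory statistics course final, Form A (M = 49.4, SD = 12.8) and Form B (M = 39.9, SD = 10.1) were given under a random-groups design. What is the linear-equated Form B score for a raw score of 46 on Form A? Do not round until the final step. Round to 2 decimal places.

37.22

Linear equating: y = (SD_Y/SD_X)(x − M_X) + M_Y
y = (10.1/12.8)(46 − 49.4) + 39.9
y = 0.789062 × -3.4 + 39.9 = -2.6828 + 39.9 = 37.22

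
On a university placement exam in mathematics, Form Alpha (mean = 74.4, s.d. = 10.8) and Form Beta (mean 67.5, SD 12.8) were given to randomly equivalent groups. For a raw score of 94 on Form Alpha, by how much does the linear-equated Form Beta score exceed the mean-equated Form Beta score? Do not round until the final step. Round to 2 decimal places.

3.63

Mean-equated: 94 + (67.5 − 74.4) = 87.10
Linear-equated: (12.8/10.8)(94 − 74.4) + 67.5 = 90.730
Difference = 90.730 − 87.10 = 3.63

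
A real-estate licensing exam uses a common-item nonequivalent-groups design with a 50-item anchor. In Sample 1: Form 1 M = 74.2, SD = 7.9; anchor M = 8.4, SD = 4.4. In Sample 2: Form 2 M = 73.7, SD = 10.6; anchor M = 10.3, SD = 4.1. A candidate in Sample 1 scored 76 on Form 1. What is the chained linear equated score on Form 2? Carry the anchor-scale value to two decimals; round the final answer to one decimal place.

71.4

Form 1 → anchor (Sample 1): v = (4.4/7.9)(76 − 74.2) + 8.4 = 9.40
anchor → Form 2 (Sample 2): y = (10.6/4.1)(9.40 − 10.3) + 73.7 = 71.4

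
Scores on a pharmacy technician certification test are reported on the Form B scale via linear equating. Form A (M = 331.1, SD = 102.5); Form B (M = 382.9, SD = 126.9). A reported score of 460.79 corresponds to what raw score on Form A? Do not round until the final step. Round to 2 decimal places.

394.01

Invert y = (SD_Y/SD_X)(x − M_X) + M_Y:
x = (SD_X/SD_Y)(y − M_Y) + M_X = (102.5/126.9)(460.79 − 382.9) + 331.1
x = 0.807723 × 77.890 + 331.1 = 394.01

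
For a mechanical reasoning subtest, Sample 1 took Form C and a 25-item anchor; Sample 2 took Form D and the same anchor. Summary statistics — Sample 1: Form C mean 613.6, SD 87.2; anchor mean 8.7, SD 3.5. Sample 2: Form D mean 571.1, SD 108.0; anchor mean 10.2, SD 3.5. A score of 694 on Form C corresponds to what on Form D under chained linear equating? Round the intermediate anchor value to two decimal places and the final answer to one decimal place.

Form C → anchor (Sample 1): v = (3.5/87.2)(694 − 613.6) + 8.7 = 11.93
anchor → Form D (Sample 2): y = (108.0/3.5)(11.93 − 10.2) + 571.1 = 624.5

624.5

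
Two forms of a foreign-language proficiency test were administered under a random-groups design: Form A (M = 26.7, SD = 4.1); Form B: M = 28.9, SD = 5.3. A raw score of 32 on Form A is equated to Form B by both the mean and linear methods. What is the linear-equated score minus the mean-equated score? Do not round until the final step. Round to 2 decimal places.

Mean-equated: 32 + (28.9 − 26.7) = 34.20
Linear-equated: (5.3/4.1)(32 − 26.7) + 28.9 = 35.751
Difference = 35.751 − 34.20 = 1.55

1.55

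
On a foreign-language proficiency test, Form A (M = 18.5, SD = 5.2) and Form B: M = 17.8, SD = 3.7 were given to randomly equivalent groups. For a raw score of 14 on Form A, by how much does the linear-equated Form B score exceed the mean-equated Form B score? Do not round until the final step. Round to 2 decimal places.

Mean-equated: 14 + (17.8 − 18.5) = 13.30
Linear-equated: (3.7/5.2)(14 − 18.5) + 17.8 = 14.598
Difference = 14.598 − 13.30 = 1.30

1.30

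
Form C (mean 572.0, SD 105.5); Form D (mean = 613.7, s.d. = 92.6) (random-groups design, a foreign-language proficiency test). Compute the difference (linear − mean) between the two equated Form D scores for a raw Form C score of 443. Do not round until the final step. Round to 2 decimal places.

15.77

Mean-equated: 443 + (613.7 − 572.0) = 484.70
Linear-equated: (92.6/105.5)(443 − 572.0) + 613.7 = 500.473
Difference = 500.473 − 484.70 = 15.77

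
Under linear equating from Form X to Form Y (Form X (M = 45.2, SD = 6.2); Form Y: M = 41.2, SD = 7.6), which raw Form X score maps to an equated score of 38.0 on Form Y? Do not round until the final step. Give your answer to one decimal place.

Invert y = (SD_Y/SD_X)(x − M_X) + M_Y:
x = (SD_X/SD_Y)(y − M_Y) + M_X = (6.2/7.6)(38.0 − 41.2) + 45.2
x = 0.815789 × -3.200 + 45.2 = 42.6

42.6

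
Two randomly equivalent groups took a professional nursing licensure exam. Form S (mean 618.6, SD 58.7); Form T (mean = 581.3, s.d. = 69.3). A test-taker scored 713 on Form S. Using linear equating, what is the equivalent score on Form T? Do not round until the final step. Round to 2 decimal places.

Linear equating: y = (SD_Y/SD_X)(x − M_X) + M_Y
y = (69.3/58.7)(713 − 618.6) + 581.3
y = 1.180579 × 94.4 + 581.3 = 111.4467 + 581.3 = 692.75

692.75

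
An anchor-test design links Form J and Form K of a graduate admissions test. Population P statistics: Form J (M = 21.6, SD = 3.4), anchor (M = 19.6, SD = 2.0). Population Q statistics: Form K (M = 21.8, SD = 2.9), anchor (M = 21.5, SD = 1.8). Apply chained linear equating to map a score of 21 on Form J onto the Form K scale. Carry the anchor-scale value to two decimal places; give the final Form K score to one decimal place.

18.2

Form J → anchor (Population P): v = (2.0/3.4)(21 − 21.6) + 19.6 = 19.25
anchor → Form K (Population Q): y = (2.9/1.8)(19.25 − 21.5) + 21.8 = 18.2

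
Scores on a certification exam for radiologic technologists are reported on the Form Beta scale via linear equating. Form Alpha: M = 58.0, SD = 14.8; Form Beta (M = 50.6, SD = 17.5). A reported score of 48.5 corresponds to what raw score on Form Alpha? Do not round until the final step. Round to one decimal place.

Invert y = (SD_Y/SD_X)(x − M_X) + M_Y:
x = (SD_X/SD_Y)(y − M_Y) + M_X = (14.8/17.5)(48.5 − 50.6) + 58.0
x = 0.845714 × -2.100 + 58.0 = 56.2

56.2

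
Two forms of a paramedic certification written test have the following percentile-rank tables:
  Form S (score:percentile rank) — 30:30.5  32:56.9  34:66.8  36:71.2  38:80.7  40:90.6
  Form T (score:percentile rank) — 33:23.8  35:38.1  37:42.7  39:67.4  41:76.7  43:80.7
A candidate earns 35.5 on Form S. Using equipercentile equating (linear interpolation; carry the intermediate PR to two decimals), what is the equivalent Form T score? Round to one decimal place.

39.6

PR of 35.5 on Form S: 66.8 + (35.5 − 34)/(36 − 34) × (71.2 − 66.8) = 70.10
On Form T, PR 70.10 falls between score 39 (PR 67.4) and 41 (PR 76.7).
Interpolate: 39 + (70.10 − 67.4)/(76.7 − 67.4) × (41 − 39) = 39.6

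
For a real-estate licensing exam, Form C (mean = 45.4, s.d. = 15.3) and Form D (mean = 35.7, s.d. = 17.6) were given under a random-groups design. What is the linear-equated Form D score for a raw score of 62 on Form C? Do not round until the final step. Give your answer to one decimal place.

Linear equating: y = (SD_Y/SD_X)(x − M_X) + M_Y
y = (17.6/15.3)(62 − 45.4) + 35.7
y = 1.150327 × 16.6 + 35.7 = 19.0954 + 35.7 = 54.8

54.8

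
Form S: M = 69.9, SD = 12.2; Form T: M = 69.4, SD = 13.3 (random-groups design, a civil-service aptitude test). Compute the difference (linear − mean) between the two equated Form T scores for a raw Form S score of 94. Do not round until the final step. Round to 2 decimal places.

2.17

Mean-equated: 94 + (69.4 − 69.9) = 93.50
Linear-equated: (13.3/12.2)(94 − 69.9) + 69.4 = 95.673
Difference = 95.673 − 93.50 = 2.17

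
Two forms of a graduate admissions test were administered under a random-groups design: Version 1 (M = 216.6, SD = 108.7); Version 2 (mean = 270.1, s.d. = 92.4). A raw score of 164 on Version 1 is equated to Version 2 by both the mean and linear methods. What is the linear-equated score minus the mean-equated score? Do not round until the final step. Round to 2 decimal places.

7.89

Mean-equated: 164 + (270.1 − 216.6) = 217.50
Linear-equated: (92.4/108.7)(164 − 216.6) + 270.1 = 225.388
Difference = 225.388 − 217.50 = 7.89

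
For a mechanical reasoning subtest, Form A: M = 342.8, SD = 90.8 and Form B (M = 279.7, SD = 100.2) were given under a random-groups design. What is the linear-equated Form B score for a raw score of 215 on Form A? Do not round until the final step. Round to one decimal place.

138.7

Linear equating: y = (SD_Y/SD_X)(x − M_X) + M_Y
y = (100.2/90.8)(215 − 342.8) + 279.7
y = 1.103524 × -127.8 + 279.7 = -141.0304 + 279.7 = 138.7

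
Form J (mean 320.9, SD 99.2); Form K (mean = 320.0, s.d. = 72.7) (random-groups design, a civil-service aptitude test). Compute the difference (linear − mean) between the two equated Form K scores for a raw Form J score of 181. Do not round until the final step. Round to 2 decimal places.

37.37

Mean-equated: 181 + (320.0 − 320.9) = 180.10
Linear-equated: (72.7/99.2)(181 − 320.9) + 320.0 = 217.472
Difference = 217.472 − 180.10 = 37.37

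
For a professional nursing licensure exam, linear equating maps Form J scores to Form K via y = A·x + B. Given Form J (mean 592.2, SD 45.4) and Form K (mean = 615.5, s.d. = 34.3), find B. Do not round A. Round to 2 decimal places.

168.09

A = SD_Y / SD_X = 34.3 / 45.4 = 0.755507
B = M_Y − A·M_X = 615.5 − 0.755507 × 592.2 = 168.09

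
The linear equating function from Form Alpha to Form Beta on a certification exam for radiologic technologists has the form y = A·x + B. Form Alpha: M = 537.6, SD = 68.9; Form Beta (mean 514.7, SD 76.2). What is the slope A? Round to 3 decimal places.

A = SD_Y / SD_X = 76.2 / 68.9 = 1.106

1.106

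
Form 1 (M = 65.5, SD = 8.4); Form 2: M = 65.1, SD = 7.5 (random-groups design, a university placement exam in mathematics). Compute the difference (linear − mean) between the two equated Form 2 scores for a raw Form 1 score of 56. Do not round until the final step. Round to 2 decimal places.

1.02

Mean-equated: 56 + (65.1 − 65.5) = 55.60
Linear-equated: (7.5/8.4)(56 − 65.5) + 65.1 = 56.618
Difference = 56.618 − 55.60 = 1.02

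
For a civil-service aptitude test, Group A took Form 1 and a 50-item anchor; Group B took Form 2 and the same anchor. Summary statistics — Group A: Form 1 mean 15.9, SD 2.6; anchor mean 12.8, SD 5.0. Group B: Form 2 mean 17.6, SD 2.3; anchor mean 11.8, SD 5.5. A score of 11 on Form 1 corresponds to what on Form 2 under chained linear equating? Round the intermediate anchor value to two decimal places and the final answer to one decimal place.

14.1

Form 1 → anchor (Group A): v = (5.0/2.6)(11 − 15.9) + 12.8 = 3.38
anchor → Form 2 (Group B): y = (2.3/5.5)(3.38 − 11.8) + 17.6 = 14.1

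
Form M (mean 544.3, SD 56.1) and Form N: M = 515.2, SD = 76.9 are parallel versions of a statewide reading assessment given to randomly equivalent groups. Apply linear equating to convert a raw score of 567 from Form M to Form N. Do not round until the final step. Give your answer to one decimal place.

Linear equating: y = (SD_Y/SD_X)(x − M_X) + M_Y
y = (76.9/56.1)(567 − 544.3) + 515.2
y = 1.370766 × 22.7 + 515.2 = 31.1164 + 515.2 = 546.3

546.3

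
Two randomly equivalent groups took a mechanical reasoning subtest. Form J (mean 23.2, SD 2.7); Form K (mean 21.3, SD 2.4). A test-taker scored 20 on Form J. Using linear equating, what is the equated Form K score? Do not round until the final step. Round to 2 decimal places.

Linear equating: y = (SD_Y/SD_X)(x − M_X) + M_Y
y = (2.4/2.7)(20 − 23.2) + 21.3
y = 0.888889 × -3.2 + 21.3 = -2.8444 + 21.3 = 18.46

18.46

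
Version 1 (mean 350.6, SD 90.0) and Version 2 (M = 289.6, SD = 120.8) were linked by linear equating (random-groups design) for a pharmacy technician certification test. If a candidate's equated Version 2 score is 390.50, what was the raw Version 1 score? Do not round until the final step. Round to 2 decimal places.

425.77

Invert y = (SD_Y/SD_X)(x − M_X) + M_Y:
x = (SD_X/SD_Y)(y − M_Y) + M_X = (90.0/120.8)(390.50 − 289.6) + 350.6
x = 0.745033 × 100.900 + 350.6 = 425.77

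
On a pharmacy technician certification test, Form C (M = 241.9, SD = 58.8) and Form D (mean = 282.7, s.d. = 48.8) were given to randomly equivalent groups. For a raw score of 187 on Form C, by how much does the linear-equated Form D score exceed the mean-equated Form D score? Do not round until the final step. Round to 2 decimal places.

9.34

Mean-equated: 187 + (282.7 − 241.9) = 227.80
Linear-equated: (48.8/58.8)(187 − 241.9) + 282.7 = 237.137
Difference = 237.137 − 227.80 = 9.34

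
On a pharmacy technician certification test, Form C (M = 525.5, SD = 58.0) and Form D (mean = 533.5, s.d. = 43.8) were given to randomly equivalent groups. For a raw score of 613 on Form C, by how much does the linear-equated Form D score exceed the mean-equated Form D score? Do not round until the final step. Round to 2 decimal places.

Mean-equated: 613 + (533.5 − 525.5) = 621.00
Linear-equated: (43.8/58.0)(613 − 525.5) + 533.5 = 599.578
Difference = 599.578 − 621.00 = -21.42

-21.42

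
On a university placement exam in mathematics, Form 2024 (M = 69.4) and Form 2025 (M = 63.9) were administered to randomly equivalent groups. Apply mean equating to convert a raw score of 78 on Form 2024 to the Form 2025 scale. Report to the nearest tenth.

Mean equating: y = x + (M_Y − M_X) = 78 + (63.9 − 69.4) = 72.5

72.5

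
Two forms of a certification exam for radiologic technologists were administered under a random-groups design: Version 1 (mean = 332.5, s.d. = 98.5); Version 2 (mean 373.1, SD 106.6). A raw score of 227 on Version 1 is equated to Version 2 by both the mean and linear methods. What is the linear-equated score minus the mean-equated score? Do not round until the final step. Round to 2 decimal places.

Mean-equated: 227 + (373.1 − 332.5) = 267.60
Linear-equated: (106.6/98.5)(227 − 332.5) + 373.1 = 258.924
Difference = 258.924 − 267.60 = -8.68

-8.68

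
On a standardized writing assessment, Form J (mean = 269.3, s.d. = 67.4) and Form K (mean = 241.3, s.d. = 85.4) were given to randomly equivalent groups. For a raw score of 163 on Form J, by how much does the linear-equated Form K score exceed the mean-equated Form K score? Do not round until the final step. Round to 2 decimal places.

Mean-equated: 163 + (241.3 − 269.3) = 135.00
Linear-equated: (85.4/67.4)(163 − 269.3) + 241.3 = 106.611
Difference = 106.611 − 135.00 = -28.39

-28.39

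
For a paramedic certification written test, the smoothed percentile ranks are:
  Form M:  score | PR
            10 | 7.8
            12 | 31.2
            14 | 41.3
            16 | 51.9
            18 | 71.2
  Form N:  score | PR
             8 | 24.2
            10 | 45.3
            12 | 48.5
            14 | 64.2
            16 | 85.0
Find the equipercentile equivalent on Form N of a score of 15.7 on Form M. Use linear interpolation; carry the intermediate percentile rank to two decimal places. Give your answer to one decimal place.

12.2

PR of 15.7 on Form M: 41.3 + (15.7 − 14)/(16 − 14) × (51.9 − 41.3) = 50.31
On Form N, PR 50.31 falls between score 12 (PR 48.5) and 14 (PR 64.2).
Interpolate: 12 + (50.31 − 48.5)/(64.2 − 48.5) × (14 − 12) = 12.2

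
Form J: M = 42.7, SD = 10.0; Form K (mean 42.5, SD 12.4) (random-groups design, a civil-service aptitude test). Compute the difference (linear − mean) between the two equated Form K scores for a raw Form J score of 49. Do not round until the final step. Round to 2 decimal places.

Mean-equated: 49 + (42.5 − 42.7) = 48.80
Linear-equated: (12.4/10.0)(49 − 42.7) + 42.5 = 50.312
Difference = 50.312 − 48.80 = 1.51

1.51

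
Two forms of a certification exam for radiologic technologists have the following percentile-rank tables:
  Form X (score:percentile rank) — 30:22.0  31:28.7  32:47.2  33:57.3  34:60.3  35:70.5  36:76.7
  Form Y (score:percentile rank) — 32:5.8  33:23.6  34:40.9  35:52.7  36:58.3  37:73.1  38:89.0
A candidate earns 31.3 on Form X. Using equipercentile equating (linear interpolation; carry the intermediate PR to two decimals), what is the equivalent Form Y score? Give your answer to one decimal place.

33.6

PR of 31.3 on Form X: 28.7 + (31.3 − 31)/(32 − 31) × (47.2 − 28.7) = 34.25
On Form Y, PR 34.25 falls between score 33 (PR 23.6) and 34 (PR 40.9).
Interpolate: 33 + (34.25 − 23.6)/(40.9 − 23.6) × (34 − 33) = 33.6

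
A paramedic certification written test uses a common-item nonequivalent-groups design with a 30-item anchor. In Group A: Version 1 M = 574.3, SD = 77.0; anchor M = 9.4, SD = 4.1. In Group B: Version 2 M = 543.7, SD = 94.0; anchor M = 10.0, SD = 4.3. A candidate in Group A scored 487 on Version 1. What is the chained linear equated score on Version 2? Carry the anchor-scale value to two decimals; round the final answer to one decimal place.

Version 1 → anchor (Group A): v = (4.1/77.0)(487 − 574.3) + 9.4 = 4.75
anchor → Version 2 (Group B): y = (94.0/4.3)(4.75 − 10.0) + 543.7 = 428.9

428.9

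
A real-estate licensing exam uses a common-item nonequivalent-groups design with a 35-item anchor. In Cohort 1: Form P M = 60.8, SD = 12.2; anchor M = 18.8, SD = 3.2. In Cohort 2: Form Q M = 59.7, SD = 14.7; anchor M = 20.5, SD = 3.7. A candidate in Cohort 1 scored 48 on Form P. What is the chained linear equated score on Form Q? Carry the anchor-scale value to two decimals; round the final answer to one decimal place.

39.6

Form P → anchor (Cohort 1): v = (3.2/12.2)(48 − 60.8) + 18.8 = 15.44
anchor → Form Q (Cohort 2): y = (14.7/3.7)(15.44 − 20.5) + 59.7 = 39.6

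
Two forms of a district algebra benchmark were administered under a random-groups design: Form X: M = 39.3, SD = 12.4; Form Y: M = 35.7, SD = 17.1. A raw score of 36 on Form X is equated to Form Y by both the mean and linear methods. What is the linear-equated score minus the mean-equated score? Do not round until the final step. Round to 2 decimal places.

Mean-equated: 36 + (35.7 − 39.3) = 32.40
Linear-equated: (17.1/12.4)(36 − 39.3) + 35.7 = 31.149
Difference = 31.149 − 32.40 = -1.25

-1.25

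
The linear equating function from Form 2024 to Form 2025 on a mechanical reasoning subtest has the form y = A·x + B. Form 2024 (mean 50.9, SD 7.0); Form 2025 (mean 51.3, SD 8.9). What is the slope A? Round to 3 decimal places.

1.271

A = SD_Y / SD_X = 8.9 / 7.0 = 1.271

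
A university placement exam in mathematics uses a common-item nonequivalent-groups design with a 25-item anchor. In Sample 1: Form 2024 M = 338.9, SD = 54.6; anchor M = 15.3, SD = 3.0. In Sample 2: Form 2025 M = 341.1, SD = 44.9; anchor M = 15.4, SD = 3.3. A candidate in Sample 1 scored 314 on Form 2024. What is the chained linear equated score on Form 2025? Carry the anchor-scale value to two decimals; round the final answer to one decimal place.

321.1

Form 2024 → anchor (Sample 1): v = (3.0/54.6)(314 − 338.9) + 15.3 = 13.93
anchor → Form 2025 (Sample 2): y = (44.9/3.3)(13.93 − 15.4) + 341.1 = 321.1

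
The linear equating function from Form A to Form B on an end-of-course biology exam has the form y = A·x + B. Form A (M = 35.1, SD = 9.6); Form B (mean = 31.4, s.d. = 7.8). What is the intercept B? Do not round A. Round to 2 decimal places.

2.88

A = SD_Y / SD_X = 7.8 / 9.6 = 0.812500
B = M_Y − A·M_X = 31.4 − 0.812500 × 35.1 = 2.88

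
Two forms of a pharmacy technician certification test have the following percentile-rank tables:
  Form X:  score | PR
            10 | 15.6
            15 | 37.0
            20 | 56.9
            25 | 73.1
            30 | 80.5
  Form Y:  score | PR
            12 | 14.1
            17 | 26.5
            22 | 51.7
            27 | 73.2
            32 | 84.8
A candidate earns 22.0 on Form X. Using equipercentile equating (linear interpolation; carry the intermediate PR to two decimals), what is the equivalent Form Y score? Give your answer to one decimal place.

24.7

PR of 22.0 on Form X: 56.9 + (22.0 − 20)/(25 − 20) × (73.1 − 56.9) = 63.38
On Form Y, PR 63.38 falls between score 22 (PR 51.7) and 27 (PR 73.2).
Interpolate: 22 + (63.38 − 51.7)/(73.2 − 51.7) × (27 − 22) = 24.7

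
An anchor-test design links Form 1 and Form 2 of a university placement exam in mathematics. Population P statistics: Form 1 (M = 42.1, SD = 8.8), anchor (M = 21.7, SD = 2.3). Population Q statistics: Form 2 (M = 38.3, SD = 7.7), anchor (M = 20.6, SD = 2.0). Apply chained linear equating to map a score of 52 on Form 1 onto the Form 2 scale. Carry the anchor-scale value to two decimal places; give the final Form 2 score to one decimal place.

Form 1 → anchor (Population P): v = (2.3/8.8)(52 − 42.1) + 21.7 = 24.29
anchor → Form 2 (Population Q): y = (7.7/2.0)(24.29 − 20.6) + 38.3 = 52.5

52.5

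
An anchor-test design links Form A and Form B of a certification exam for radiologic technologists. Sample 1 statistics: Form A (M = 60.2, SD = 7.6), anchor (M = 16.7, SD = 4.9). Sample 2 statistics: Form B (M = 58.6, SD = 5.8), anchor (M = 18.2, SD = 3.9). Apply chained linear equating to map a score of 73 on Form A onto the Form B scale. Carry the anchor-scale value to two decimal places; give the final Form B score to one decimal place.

68.6

Form A → anchor (Sample 1): v = (4.9/7.6)(73 − 60.2) + 16.7 = 24.95
anchor → Form B (Sample 2): y = (5.8/3.9)(24.95 − 18.2) + 58.6 = 68.6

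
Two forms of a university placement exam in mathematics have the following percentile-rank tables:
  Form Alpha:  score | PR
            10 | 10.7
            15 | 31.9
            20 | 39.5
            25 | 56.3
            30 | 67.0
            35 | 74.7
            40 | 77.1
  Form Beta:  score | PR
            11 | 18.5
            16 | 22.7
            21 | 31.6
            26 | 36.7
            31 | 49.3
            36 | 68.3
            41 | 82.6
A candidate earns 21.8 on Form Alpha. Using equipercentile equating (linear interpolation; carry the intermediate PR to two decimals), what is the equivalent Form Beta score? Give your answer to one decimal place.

PR of 21.8 on Form Alpha: 39.5 + (21.8 − 20)/(25 − 20) × (56.3 − 39.5) = 45.55
On Form Beta, PR 45.55 falls between score 26 (PR 36.7) and 31 (PR 49.3).
Interpolate: 26 + (45.55 − 36.7)/(49.3 − 36.7) × (31 − 26) = 29.5

29.5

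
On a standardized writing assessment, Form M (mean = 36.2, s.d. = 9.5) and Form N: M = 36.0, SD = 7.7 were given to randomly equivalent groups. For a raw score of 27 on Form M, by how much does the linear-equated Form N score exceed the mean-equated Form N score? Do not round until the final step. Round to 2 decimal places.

1.74

Mean-equated: 27 + (36.0 − 36.2) = 26.80
Linear-equated: (7.7/9.5)(27 − 36.2) + 36.0 = 28.543
Difference = 28.543 − 26.80 = 1.74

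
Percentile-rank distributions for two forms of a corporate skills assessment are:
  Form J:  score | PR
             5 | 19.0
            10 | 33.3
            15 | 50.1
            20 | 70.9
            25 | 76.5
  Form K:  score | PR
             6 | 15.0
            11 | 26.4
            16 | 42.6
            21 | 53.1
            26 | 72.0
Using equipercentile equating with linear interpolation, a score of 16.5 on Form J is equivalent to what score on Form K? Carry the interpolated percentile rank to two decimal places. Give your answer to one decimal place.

PR of 16.5 on Form J: 50.1 + (16.5 − 15)/(20 − 15) × (70.9 − 50.1) = 56.34
On Form K, PR 56.34 falls between score 21 (PR 53.1) and 26 (PR 72.0).
Interpolate: 21 + (56.34 − 53.1)/(72.0 − 53.1) × (26 − 21) = 21.9

21.9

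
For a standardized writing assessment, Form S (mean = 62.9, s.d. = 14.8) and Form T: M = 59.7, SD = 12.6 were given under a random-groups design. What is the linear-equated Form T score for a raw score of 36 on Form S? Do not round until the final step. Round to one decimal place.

Linear equating: y = (SD_Y/SD_X)(x − M_X) + M_Y
y = (12.6/14.8)(36 − 62.9) + 59.7
y = 0.851351 × -26.9 + 59.7 = -22.9014 + 59.7 = 36.8

36.8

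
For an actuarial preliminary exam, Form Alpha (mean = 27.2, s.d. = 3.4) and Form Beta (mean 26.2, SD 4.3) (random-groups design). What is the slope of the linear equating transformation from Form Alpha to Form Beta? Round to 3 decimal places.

1.265

A = SD_Y / SD_X = 4.3 / 3.4 = 1.265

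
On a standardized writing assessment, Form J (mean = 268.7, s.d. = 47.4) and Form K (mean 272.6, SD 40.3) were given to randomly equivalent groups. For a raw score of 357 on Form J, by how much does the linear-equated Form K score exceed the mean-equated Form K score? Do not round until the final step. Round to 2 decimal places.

Mean-equated: 357 + (272.6 − 268.7) = 360.90
Linear-equated: (40.3/47.4)(357 − 268.7) + 272.6 = 347.674
Difference = 347.674 − 360.90 = -13.23

-13.23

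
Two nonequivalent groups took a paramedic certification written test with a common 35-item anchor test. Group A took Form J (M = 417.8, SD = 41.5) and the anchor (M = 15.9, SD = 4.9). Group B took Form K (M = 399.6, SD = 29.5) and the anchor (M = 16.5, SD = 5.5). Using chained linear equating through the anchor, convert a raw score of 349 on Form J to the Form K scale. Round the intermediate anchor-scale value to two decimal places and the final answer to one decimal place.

Form J → anchor (Group A): v = (4.9/41.5)(349 − 417.8) + 15.9 = 7.78
anchor → Form K (Group B): y = (29.5/5.5)(7.78 − 16.5) + 399.6 = 352.8

352.8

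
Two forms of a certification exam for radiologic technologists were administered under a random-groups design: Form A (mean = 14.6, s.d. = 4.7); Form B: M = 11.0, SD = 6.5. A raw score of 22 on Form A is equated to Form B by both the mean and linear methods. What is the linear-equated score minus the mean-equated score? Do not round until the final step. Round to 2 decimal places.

2.83

Mean-equated: 22 + (11.0 − 14.6) = 18.40
Linear-equated: (6.5/4.7)(22 − 14.6) + 11.0 = 21.234
Difference = 21.234 − 18.40 = 2.83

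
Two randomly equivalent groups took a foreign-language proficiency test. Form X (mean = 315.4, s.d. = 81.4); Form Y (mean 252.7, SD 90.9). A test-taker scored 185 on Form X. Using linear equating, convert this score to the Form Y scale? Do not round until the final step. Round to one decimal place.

Linear equating: y = (SD_Y/SD_X)(x − M_X) + M_Y
y = (90.9/81.4)(185 − 315.4) + 252.7
y = 1.116708 × -130.4 + 252.7 = -145.6187 + 252.7 = 107.1

107.1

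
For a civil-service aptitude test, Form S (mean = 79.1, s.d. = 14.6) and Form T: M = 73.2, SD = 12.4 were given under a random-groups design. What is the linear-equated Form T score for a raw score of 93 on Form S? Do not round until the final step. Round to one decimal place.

85.0

Linear equating: y = (SD_Y/SD_X)(x − M_X) + M_Y
y = (12.4/14.6)(93 − 79.1) + 73.2
y = 0.849315 × 13.9 + 73.2 = 11.8055 + 73.2 = 85.0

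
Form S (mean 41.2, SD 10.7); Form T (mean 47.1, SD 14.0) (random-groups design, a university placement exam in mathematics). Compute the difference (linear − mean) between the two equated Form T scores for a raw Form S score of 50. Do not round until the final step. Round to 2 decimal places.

Mean-equated: 50 + (47.1 − 41.2) = 55.90
Linear-equated: (14.0/10.7)(50 − 41.2) + 47.1 = 58.614
Difference = 58.614 − 55.90 = 2.71

2.71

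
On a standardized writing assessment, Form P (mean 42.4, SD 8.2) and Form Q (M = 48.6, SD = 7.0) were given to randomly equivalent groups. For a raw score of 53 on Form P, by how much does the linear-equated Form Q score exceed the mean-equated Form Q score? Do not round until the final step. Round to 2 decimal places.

-1.55

Mean-equated: 53 + (48.6 − 42.4) = 59.20
Linear-equated: (7.0/8.2)(53 − 42.4) + 48.6 = 57.649
Difference = 57.649 − 59.20 = -1.55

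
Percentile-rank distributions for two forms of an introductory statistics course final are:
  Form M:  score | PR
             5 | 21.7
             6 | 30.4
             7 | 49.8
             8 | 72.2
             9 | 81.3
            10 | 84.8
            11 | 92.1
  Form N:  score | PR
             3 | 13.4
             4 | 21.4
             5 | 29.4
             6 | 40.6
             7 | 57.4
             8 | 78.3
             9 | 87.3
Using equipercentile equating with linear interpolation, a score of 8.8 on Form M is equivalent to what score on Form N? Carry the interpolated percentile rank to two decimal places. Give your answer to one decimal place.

8.1

PR of 8.8 on Form M: 72.2 + (8.8 − 8)/(9 − 8) × (81.3 − 72.2) = 79.48
On Form N, PR 79.48 falls between score 8 (PR 78.3) and 9 (PR 87.3).
Interpolate: 8 + (79.48 − 78.3)/(87.3 − 78.3) × (9 − 8) = 8.1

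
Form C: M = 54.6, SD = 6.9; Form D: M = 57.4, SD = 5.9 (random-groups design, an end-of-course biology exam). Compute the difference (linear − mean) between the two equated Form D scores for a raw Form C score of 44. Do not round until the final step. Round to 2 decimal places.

Mean-equated: 44 + (57.4 − 54.6) = 46.80
Linear-equated: (5.9/6.9)(44 − 54.6) + 57.4 = 48.336
Difference = 48.336 − 46.80 = 1.54

1.54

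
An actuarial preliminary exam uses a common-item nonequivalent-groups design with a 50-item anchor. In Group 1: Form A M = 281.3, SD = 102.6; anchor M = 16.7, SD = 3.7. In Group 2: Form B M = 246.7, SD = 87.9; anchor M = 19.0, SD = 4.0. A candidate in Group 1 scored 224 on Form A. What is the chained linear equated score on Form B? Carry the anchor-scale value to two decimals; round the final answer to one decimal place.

Form A → anchor (Group 1): v = (3.7/102.6)(224 − 281.3) + 16.7 = 14.63
anchor → Form B (Group 2): y = (87.9/4.0)(14.63 − 19.0) + 246.7 = 150.7

150.7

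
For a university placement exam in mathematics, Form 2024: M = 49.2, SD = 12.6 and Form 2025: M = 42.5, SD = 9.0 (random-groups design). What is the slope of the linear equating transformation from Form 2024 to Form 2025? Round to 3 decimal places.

A = SD_Y / SD_X = 9.0 / 12.6 = 0.714

0.714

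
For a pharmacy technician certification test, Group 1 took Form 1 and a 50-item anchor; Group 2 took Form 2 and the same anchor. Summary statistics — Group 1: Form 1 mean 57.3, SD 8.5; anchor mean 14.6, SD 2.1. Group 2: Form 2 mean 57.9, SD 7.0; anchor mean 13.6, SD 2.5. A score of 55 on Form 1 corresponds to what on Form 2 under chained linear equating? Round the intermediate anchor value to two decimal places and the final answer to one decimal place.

Form 1 → anchor (Group 1): v = (2.1/8.5)(55 − 57.3) + 14.6 = 14.03
anchor → Form 2 (Group 2): y = (7.0/2.5)(14.03 − 13.6) + 57.9 = 59.1

59.1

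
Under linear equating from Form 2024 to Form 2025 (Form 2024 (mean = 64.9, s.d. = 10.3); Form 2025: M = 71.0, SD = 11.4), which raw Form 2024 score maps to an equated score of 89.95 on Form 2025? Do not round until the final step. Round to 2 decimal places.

82.02

Invert y = (SD_Y/SD_X)(x − M_X) + M_Y:
x = (SD_X/SD_Y)(y − M_Y) + M_X = (10.3/11.4)(89.95 − 71.0) + 64.9
x = 0.903509 × 18.950 + 64.9 = 82.02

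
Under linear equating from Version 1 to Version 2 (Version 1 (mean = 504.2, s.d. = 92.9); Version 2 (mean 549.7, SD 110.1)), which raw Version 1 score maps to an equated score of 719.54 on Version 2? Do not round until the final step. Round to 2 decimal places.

Invert y = (SD_Y/SD_X)(x − M_X) + M_Y:
x = (SD_X/SD_Y)(y − M_Y) + M_X = (92.9/110.1)(719.54 − 549.7) + 504.2
x = 0.843778 × 169.840 + 504.2 = 647.51

647.51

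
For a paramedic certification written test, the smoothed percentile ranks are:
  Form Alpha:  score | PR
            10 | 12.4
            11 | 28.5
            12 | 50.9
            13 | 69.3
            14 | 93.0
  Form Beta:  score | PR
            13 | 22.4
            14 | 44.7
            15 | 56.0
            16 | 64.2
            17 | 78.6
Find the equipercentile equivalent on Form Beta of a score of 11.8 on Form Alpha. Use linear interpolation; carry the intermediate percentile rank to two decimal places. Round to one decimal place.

14.2

PR of 11.8 on Form Alpha: 28.5 + (11.8 − 11)/(12 − 11) × (50.9 − 28.5) = 46.42
On Form Beta, PR 46.42 falls between score 14 (PR 44.7) and 15 (PR 56.0).
Interpolate: 14 + (46.42 − 44.7)/(56.0 − 44.7) × (15 − 14) = 14.2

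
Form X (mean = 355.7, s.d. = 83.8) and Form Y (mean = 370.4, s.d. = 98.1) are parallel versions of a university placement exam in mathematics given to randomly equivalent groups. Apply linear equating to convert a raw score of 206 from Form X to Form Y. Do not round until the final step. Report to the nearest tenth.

Linear equating: y = (SD_Y/SD_X)(x − M_X) + M_Y
y = (98.1/83.8)(206 − 355.7) + 370.4
y = 1.170644 × -149.7 + 370.4 = -175.2455 + 370.4 = 195.2

195.2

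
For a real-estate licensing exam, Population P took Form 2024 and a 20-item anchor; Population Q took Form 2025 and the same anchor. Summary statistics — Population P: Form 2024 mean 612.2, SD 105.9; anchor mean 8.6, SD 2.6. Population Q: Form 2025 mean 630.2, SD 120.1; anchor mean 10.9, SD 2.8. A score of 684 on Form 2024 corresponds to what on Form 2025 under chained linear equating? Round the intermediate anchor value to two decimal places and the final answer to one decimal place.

607.0

Form 2024 → anchor (Population P): v = (2.6/105.9)(684 − 612.2) + 8.6 = 10.36
anchor → Form 2025 (Population Q): y = (120.1/2.8)(10.36 − 10.9) + 630.2 = 607.0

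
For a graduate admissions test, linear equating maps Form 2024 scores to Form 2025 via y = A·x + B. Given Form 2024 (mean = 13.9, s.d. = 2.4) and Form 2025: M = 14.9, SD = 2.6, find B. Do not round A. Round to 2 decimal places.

A = SD_Y / SD_X = 2.6 / 2.4 = 1.083333
B = M_Y − A·M_X = 14.9 − 1.083333 × 13.9 = -0.16

-0.16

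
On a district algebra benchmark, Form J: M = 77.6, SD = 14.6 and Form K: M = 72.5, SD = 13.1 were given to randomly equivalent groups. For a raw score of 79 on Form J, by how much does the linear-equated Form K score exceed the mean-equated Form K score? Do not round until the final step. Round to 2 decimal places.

-0.14

Mean-equated: 79 + (72.5 − 77.6) = 73.90
Linear-equated: (13.1/14.6)(79 − 77.6) + 72.5 = 73.756
Difference = 73.756 − 73.90 = -0.14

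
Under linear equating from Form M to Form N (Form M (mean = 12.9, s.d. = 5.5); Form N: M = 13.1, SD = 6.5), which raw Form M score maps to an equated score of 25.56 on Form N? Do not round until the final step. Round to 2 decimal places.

Invert y = (SD_Y/SD_X)(x − M_X) + M_Y:
x = (SD_X/SD_Y)(y − M_Y) + M_X = (5.5/6.5)(25.56 − 13.1) + 12.9
x = 0.846154 × 12.460 + 12.9 = 23.44

23.44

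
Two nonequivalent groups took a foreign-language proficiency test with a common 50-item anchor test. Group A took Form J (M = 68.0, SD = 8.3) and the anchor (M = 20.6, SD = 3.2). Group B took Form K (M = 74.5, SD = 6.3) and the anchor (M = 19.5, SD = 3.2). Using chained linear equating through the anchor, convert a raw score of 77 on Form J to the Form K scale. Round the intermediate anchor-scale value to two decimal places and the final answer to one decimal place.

Form J → anchor (Group A): v = (3.2/8.3)(77 − 68.0) + 20.6 = 24.07
anchor → Form K (Group B): y = (6.3/3.2)(24.07 − 19.5) + 74.5 = 83.5

83.5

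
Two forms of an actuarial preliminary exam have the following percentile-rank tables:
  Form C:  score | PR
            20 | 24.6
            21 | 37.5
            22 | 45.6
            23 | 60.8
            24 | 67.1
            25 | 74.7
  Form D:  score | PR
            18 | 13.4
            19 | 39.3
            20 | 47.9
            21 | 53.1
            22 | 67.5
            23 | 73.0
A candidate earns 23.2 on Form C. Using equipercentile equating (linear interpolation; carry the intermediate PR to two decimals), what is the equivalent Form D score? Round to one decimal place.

21.6

PR of 23.2 on Form C: 60.8 + (23.2 − 23)/(24 − 23) × (67.1 − 60.8) = 62.06
On Form D, PR 62.06 falls between score 21 (PR 53.1) and 22 (PR 67.5).
Interpolate: 21 + (62.06 − 53.1)/(67.5 − 53.1) × (22 − 21) = 21.6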